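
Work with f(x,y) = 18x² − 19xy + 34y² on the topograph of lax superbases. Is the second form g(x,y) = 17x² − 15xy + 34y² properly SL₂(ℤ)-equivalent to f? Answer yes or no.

D₁ = -2087, D₂ = -2087
f: translate: b→17 (≡-19 mod 36), so (18,-19,34)→(18,17,33)
f: reduced (well bottom): (18,17,33) with a≤c, −a<b≤a
g: reduced (well bottom): (17,-15,34) with a≤c, −a<b≤a
reduced forms (18, 17, 33) vs (17, -15, 34) ⇒ inequivalent

no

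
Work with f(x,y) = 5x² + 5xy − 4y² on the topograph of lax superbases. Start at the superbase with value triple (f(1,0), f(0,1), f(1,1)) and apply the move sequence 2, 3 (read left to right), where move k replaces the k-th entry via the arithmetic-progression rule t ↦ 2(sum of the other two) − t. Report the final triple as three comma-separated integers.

start (5,-4,6) = (f(1,0),f(0,1),f(1,1))
replace slot 2: 2·(5+6) − (-4) = 26 → (5,26,6)
replace slot 3: 2·(5+26) − 6 = 56 → (5,26,56)

5,26,56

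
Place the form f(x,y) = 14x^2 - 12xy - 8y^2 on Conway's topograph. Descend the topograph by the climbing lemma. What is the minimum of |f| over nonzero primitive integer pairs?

descent: ρ → (-8,12,14)  [lands on river]
river: ρ → (14,16,-6)
river: ρ → (-6,20,8)
river: ρ → (8,12,-14)
river: ρ → (-14,16,6)
river: ρ → (6,20,-8)
closes: descent 1, river 6
min |a| on river = 6

6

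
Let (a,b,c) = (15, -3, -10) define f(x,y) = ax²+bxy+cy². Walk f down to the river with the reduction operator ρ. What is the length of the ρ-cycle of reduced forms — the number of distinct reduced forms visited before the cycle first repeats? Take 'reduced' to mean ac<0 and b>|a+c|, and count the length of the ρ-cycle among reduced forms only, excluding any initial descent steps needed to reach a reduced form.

D = 609, ⌊√D⌋ = 24
descent: ρ → (-10,23,2)  [lands on river]
river: ρ → (2,21,-21)
river: ρ → (-21,21,2)
river: ρ → (2,23,-10)
river: ρ → (-10,17,8)
river: ρ → (8,15,-12)
river: ρ → (-12,9,11)
river: ρ → (11,13,-10)
river: ρ → (-10,7,14)
river: ρ → (14,21,-3)
river: ρ → (-3,21,14)
river: ρ → (14,7,-10)
river: ρ → (-10,13,11)
river: ρ → (11,9,-12)
river: ρ → (-12,15,8)
river: ρ → (8,17,-10)
ρ-cycle length = 16 (tail of 1 descent step not counted)

16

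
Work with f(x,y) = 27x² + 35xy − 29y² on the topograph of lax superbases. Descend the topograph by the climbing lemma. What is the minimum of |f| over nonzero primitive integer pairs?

river: ρ → (-29,23,33)
river: ρ → (33,43,-19)
river: ρ → (-19,33,43)
river: ρ → (43,53,-9)
river: ρ → (-9,55,37)
river: ρ → (37,19,-27)
river: ρ → (-27,35,29)
river: ρ → (29,23,-33)
river: ρ → (-33,43,19)
river: ρ → (19,33,-43)
river: ρ → (-43,53,9)
river: ρ → (9,55,-37)
river: ρ → (-37,19,27)
river: ρ → (27,35,-29)
closes: descent 0, river 14
min |a| on river = 9

9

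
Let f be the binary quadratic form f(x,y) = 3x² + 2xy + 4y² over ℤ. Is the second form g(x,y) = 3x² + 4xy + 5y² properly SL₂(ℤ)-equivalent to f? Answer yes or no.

D₁ = -44, D₂ = -44
f: reduced (well bottom): (3,2,4) with a≤c, −a<b≤a
g: translate: b→-2 (≡4 mod 6), so (3,4,5)→(3,-2,4)
g: reduced (well bottom): (3,-2,4) with a≤c, −a<b≤a
reduced forms (3, 2, 4) vs (3, -2, 4) ⇒ inequivalent

no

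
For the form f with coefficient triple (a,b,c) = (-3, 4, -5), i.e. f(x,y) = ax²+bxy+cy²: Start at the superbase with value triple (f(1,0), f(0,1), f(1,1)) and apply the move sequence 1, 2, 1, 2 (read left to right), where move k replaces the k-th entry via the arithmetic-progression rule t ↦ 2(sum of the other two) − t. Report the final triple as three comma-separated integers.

start (-3,-5,-4) = (f(1,0),f(0,1),f(1,1))
replace slot 1: 2·((-5)+(-4)) − (-3) = -15 → (-15,-5,-4)
replace slot 2: 2·((-15)+(-4)) − (-5) = -33 → (-15,-33,-4)
replace slot 1: 2·((-33)+(-4)) − (-15) = -59 → (-59,-33,-4)
replace slot 2: 2·((-59)+(-4)) − (-33) = -93 → (-59,-93,-4)

-59,-93,-4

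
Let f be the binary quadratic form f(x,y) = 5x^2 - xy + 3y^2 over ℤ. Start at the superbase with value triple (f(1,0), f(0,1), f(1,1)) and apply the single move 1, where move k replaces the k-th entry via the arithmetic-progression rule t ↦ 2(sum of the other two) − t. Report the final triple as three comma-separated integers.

start (5,3,7) = (f(1,0),f(0,1),f(1,1))
replace slot 1: 2·(3+7) − 5 = 15 → (15,3,7)

15,3,7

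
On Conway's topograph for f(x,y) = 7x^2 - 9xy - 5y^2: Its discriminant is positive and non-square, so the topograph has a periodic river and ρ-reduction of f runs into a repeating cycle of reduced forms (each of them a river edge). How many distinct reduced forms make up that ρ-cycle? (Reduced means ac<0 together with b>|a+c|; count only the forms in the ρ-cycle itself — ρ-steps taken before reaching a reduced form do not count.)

D = 221, ⌊√D⌋ = 14
descent: ρ → (-5,9,7)  [lands on river]
river: ρ → (7,5,-7)
river: ρ → (-7,9,5)
river: ρ → (5,11,-5)
ρ-cycle length = 4 (tail of 1 descent step not counted)

4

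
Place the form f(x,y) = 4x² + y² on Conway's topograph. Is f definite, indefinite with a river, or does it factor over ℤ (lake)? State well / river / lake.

D = b²−4ac = 0² − 4·4·1 = -16
D < 0 ⇒ definite ⇒ every region one sign ⇒ single well

well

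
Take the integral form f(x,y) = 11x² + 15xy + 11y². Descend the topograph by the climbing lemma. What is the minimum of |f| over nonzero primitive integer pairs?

translate: b→-7 (≡15 mod 22), so (11,15,11)→(11,-7,7)
flip: (11,-7,7)→(7,7,11)
reduced (well bottom): (7,7,11) with a≤c, −a<b≤a
well minimum = a = 7

7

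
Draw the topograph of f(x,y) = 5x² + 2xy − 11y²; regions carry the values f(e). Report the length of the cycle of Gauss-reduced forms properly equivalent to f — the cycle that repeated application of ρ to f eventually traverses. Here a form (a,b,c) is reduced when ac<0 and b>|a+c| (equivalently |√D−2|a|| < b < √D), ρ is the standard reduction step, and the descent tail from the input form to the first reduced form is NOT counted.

D = 224, ⌊√D⌋ = 14
descent: ρ → (-11,-2,5)
descent: ρ → (5,12,-4)  [lands on river]
river: ρ → (-4,12,5)
river: ρ → (5,8,-8)
river: ρ → (-8,8,5)
ρ-cycle length = 4 (tail of 2 descent steps not counted)

4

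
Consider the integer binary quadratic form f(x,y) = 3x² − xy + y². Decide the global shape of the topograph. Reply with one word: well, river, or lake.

D = b²−4ac = (-1)² − 4·3·1 = -11
D < 0 ⇒ definite ⇒ every region one sign ⇒ single well

well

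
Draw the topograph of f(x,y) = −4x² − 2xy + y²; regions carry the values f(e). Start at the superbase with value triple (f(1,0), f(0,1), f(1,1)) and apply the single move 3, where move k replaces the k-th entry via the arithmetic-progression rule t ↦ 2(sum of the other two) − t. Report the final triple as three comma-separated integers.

start (-4,1,-5) = (f(1,0),f(0,1),f(1,1))
replace slot 3: 2·((-4)+1) − (-5) = -1 → (-4,1,-1)

-4,1,-1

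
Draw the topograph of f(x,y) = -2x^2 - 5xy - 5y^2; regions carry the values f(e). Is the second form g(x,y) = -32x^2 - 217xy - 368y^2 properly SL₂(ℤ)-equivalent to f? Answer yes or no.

D₁ = -15, D₂ = -15
f is negative-definite; reduce −f:
−f: translate: b→1 (≡5 mod 4), so (2,5,5)→(2,1,2)
−f: reduced (well bottom): (2,1,2) with a≤c, −a<b≤a
flip sign back: reduced form of f is (-2,-1,-2)
g is negative-definite; reduce −g:
−g: translate: b→25 (≡217 mod 64), so (32,217,368)→(32,25,5)
−g: flip: (32,25,5)→(5,-25,32)
−g: translate: b→5 (≡-25 mod 10), so (5,-25,32)→(5,5,2)
−g: flip: (5,5,2)→(2,-5,5)
−g: translate: b→-1 (≡-5 mod 4), so (2,-5,5)→(2,-1,2)
−g: flip: (2,-1,2)→(2,1,2)
−g: reduced (well bottom): (2,1,2) with a≤c, −a<b≤a
flip sign back: reduced form of g is (-2,-1,-2)
reduced forms (-2, -1, -2) vs (-2, -1, -2) ⇒ equivalent

yes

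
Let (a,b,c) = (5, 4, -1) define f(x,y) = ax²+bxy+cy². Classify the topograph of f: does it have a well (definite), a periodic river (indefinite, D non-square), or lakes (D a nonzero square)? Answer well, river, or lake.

D = b²−4ac = 4² − 4·5·(-1) = 36
D = 6² is a perfect square ⇒ form factors over ℤ ⇒ lakes

lake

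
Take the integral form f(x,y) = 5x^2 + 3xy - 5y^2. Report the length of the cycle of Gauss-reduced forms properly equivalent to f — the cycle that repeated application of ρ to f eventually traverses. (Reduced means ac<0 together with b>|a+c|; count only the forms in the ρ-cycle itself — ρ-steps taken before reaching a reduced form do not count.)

D = 109, ⌊√D⌋ = 10
river: ρ → (-5,7,3)
river: ρ → (3,5,-7)
river: ρ → (-7,9,1)
river: ρ → (1,9,-7)
river: ρ → (-7,5,3)
river: ρ → (3,7,-5)
river: ρ → (-5,3,5)
river: ρ → (5,7,-3)
river: ρ → (-3,5,7)
river: ρ → (7,9,-1)
river: ρ → (-1,9,7)
river: ρ → (7,5,-3)
river: ρ → (-3,7,5)
river: ρ → (5,3,-5)
ρ-cycle length = 14 (tail of 0 descent steps not counted)

14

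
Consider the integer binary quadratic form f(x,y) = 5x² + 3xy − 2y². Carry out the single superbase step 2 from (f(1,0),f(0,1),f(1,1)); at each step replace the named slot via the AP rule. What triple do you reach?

start (5,-2,6) = (f(1,0),f(0,1),f(1,1))
replace slot 2: 2·(5+6) − (-2) = 24 → (5,24,6)

5,24,6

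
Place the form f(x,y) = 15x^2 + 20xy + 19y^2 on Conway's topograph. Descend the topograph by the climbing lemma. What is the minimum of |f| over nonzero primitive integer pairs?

translate: b→-10 (≡20 mod 30), so (15,20,19)→(15,-10,14)
flip: (15,-10,14)→(14,10,15)
reduced (well bottom): (14,10,15) with a≤c, −a<b≤a
well minimum = a = 14

14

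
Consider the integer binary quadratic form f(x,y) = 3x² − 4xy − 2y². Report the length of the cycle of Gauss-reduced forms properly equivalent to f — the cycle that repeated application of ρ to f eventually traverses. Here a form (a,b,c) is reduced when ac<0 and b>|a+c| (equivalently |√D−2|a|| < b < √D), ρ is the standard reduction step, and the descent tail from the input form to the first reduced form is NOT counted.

D = 40, ⌊√D⌋ = 6
descent: ρ → (-2,4,3)  [lands on river]
river: ρ → (3,2,-3)
river: ρ → (-3,4,2)
river: ρ → (2,4,-3)
river: ρ → (-3,2,3)
river: ρ → (3,4,-2)
ρ-cycle length = 6 (tail of 1 descent step not counted)

6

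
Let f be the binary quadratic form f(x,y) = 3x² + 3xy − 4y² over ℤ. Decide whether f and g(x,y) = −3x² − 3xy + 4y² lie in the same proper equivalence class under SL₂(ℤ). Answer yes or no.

D₁ = 57, D₂ = 57
river cycle of f (length 6): (-4, 5, 2), (2, 7, -1), (-1, 7, 2), (2, 5, -4), (-4, 3, 3), (3, 3, -4)
river cycle of g (length 6): (4, 3, -3), (-3, 3, 4), (4, 5, -2), (-2, 7, 1), (1, 7, -2), (-2, 5, 4)
cycles differ ⇒ inequivalent

no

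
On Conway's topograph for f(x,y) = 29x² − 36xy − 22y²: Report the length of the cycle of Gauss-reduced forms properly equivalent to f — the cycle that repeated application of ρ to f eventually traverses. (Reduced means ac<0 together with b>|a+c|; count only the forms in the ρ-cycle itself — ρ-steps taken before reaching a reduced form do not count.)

D = 3848, ⌊√D⌋ = 62
descent: ρ → (-22,36,29)  [lands on river]
river: ρ → (29,22,-29)
river: ρ → (-29,36,22)
river: ρ → (22,52,-13)
river: ρ → (-13,52,22)
river: ρ → (22,36,-29)
river: ρ → (-29,22,29)
river: ρ → (29,36,-22)
river: ρ → (-22,52,13)
river: ρ → (13,52,-22)
ρ-cycle length = 10 (tail of 1 descent step not counted)

10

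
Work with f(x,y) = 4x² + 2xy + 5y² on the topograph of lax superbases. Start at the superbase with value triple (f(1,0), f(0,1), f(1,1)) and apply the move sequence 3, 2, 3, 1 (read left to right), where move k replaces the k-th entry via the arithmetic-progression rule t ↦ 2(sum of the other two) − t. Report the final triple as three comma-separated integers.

start (4,5,11) = (f(1,0),f(0,1),f(1,1))
replace slot 3: 2·(4+5) − 11 = 7 → (4,5,7)
replace slot 2: 2·(4+7) − 5 = 17 → (4,17,7)
replace slot 3: 2·(4+17) − 7 = 35 → (4,17,35)
replace slot 1: 2·(17+35) − 4 = 100 → (100,17,35)

100,17,35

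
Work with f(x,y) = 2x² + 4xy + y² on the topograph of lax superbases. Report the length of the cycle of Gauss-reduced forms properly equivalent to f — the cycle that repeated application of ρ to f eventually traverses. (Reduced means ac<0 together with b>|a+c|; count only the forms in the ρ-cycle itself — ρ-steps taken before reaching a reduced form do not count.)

D = 8, ⌊√D⌋ = 2
descent: ρ → (1,2,-1)  [lands on river]
river: ρ → (-1,2,1)
ρ-cycle length = 2 (tail of 1 descent step not counted)

2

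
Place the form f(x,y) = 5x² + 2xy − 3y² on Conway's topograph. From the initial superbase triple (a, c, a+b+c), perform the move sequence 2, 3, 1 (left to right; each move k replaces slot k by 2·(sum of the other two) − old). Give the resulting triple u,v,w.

start (5,-3,4) = (f(1,0),f(0,1),f(1,1))
replace slot 2: 2·(5+4) − (-3) = 21 → (5,21,4)
replace slot 3: 2·(5+21) − 4 = 48 → (5,21,48)
replace slot 1: 2·(21+48) − 5 = 133 → (133,21,48)

133,21,48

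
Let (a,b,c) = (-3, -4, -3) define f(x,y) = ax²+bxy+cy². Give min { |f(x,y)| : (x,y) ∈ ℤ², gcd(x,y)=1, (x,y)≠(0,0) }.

translate: b→-2 (≡4 mod 6), so (3,4,3)→(3,-2,2)
flip: (3,-2,2)→(2,2,3)
reduced (well bottom): (2,2,3) with a≤c, −a<b≤a
well minimum |f| = |-2| = 2 (negative-definite)

2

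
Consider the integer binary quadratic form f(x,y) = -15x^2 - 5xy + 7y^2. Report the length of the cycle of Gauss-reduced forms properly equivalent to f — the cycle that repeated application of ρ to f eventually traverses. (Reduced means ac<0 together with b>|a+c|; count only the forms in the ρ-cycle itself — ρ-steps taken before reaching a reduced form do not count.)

D = 445, ⌊√D⌋ = 21
descent: ρ → (7,19,-3)  [lands on river]
river: ρ → (-3,17,13)
river: ρ → (13,9,-7)
river: ρ → (-7,19,3)
river: ρ → (3,17,-13)
river: ρ → (-13,9,7)
ρ-cycle length = 6 (tail of 1 descent step not counted)

6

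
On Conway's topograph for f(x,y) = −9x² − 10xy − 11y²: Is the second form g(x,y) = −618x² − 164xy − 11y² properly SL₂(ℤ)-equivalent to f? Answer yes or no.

D₁ = -296, D₂ = -296
f is negative-definite; reduce −f:
−f: translate: b→-8 (≡10 mod 18), so (9,10,11)→(9,-8,10)
−f: reduced (well bottom): (9,-8,10) with a≤c, −a<b≤a
flip sign back: reduced form of f is (-9,8,-10)
g is negative-definite; reduce −g:
−g: flip: (618,164,11)→(11,-164,618)
−g: translate: b→-10 (≡-164 mod 22), so (11,-164,618)→(11,-10,9)
−g: flip: (11,-10,9)→(9,10,11)
−g: translate: b→-8 (≡10 mod 18), so (9,10,11)→(9,-8,10)
−g: reduced (well bottom): (9,-8,10) with a≤c, −a<b≤a
flip sign back: reduced form of g is (-9,8,-10)
reduced forms (-9, 8, -10) vs (-9, 8, -10) ⇒ equivalent

yes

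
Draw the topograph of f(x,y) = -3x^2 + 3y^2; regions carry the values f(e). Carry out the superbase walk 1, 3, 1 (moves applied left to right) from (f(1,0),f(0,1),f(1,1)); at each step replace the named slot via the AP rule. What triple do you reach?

start (-3,3,0) = (f(1,0),f(0,1),f(1,1))
replace slot 1: 2·(3+0) − (-3) = 9 → (9,3,0)
replace slot 3: 2·(9+3) − 0 = 24 → (9,3,24)
replace slot 1: 2·(3+24) − 9 = 45 → (45,3,24)

45,3,24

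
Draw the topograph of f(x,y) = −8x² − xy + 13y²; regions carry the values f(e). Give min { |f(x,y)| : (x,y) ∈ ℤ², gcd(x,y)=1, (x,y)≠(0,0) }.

descent: ρ → (13,1,-8)
descent: ρ → (-8,15,6)  [lands on river]
river: ρ → (6,9,-14)
river: ρ → (-14,19,1)
river: ρ → (1,19,-14)
river: ρ → (-14,9,6)
river: ρ → (6,15,-8)
river: ρ → (-8,17,4)
river: ρ → (4,15,-12)
river: ρ → (-12,9,7)
river: ρ → (7,19,-2)
river: ρ → (-2,17,16)
river: ρ → (16,15,-3)
river: ρ → (-3,15,16)
river: ρ → (16,17,-2)
river: ρ → (-2,19,7)
river: ρ → (7,9,-12)
river: ρ → (-12,15,4)
river: ρ → (4,17,-8)
closes: descent 2, river 18
min |a| on river = 1

1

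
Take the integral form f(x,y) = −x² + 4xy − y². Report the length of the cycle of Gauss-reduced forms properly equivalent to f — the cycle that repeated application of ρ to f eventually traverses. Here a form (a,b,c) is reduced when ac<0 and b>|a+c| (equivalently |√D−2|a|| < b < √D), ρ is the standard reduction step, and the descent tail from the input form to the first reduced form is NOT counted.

D = 12, ⌊√D⌋ = 3
descent: ρ → (-1,2,2)  [lands on river]
river: ρ → (2,2,-1)
ρ-cycle length = 2 (tail of 1 descent step not counted)

2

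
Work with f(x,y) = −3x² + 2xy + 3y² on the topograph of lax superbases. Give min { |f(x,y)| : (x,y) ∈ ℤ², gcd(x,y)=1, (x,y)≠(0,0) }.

river: ρ → (3,4,-2)
river: ρ → (-2,4,3)
river: ρ → (3,2,-3)
river: ρ → (-3,4,2)
river: ρ → (2,4,-3)
river: ρ → (-3,2,3)
closes: descent 0, river 6
min |a| on river = 2

2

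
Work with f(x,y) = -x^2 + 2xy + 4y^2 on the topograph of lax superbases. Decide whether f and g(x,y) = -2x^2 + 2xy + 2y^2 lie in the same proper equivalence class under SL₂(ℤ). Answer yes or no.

D₁ = 20, D₂ = 20
river cycle of f (length 2): (-1, 4, 1), (1, 4, -1)
river cycle of g (length 2): (2, 2, -2), (-2, 2, 2)
cycles differ ⇒ inequivalent

no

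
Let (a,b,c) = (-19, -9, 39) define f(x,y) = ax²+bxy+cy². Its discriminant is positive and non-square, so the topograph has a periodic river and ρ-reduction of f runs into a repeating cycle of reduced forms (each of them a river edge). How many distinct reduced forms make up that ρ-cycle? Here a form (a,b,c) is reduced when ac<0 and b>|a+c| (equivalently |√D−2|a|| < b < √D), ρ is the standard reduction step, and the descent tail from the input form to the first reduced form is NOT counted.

D = 3045, ⌊√D⌋ = 55
descent: ρ → (39,9,-19)
descent: ρ → (-19,29,29)  [lands on river]
river: ρ → (29,29,-19)
river: ρ → (-19,47,11)
river: ρ → (11,41,-31)
river: ρ → (-31,21,21)
river: ρ → (21,21,-31)
river: ρ → (-31,41,11)
river: ρ → (11,47,-19)
ρ-cycle length = 8 (tail of 2 descent steps not counted)

8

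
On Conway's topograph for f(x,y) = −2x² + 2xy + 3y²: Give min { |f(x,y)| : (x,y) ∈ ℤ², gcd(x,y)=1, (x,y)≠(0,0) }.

river: ρ → (3,4,-1)
river: ρ → (-1,4,3)
river: ρ → (3,2,-2)
river: ρ → (-2,2,3)
closes: descent 0, river 4
min |a| on river = 1

1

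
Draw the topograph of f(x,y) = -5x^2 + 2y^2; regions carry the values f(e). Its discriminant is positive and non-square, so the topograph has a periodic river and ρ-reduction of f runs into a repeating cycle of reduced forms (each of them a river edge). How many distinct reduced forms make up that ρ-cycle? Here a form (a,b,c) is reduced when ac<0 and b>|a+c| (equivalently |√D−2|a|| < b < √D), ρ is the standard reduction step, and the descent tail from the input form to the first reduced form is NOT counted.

D = 40, ⌊√D⌋ = 6
descent: ρ → (2,4,-3)  [lands on river]
river: ρ → (-3,2,3)
river: ρ → (3,4,-2)
river: ρ → (-2,4,3)
river: ρ → (3,2,-3)
river: ρ → (-3,4,2)
ρ-cycle length = 6 (tail of 1 descent step not counted)

6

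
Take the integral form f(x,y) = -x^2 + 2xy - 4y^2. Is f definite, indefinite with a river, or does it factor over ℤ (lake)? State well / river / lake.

D = b²−4ac = 2² − 4·(-1)·(-4) = -12
D < 0 ⇒ definite ⇒ every region one sign ⇒ single well

well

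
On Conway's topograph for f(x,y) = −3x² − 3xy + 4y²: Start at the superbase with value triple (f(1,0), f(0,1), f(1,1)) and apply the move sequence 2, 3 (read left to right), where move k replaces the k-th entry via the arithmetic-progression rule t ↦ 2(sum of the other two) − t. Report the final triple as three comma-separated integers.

start (-3,4,-2) = (f(1,0),f(0,1),f(1,1))
replace slot 2: 2·((-3)+(-2)) − 4 = -14 → (-3,-14,-2)
replace slot 3: 2·((-3)+(-14)) − (-2) = -32 → (-3,-14,-32)

-3,-14,-32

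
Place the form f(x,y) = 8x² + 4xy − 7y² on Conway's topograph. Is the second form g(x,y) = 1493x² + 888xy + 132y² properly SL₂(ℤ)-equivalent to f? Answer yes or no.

D₁ = 240, D₂ = 240
river cycle of f (length 6): (-7, 10, 5), (5, 10, -7), (-7, 4, 8), (8, 12, -3), (-3, 12, 8), (8, 4, -7)
river cycle of g (length 6): (-3, 12, 8), (8, 4, -7), (-7, 10, 5), (5, 10, -7), (-7, 4, 8), (8, 12, -3)
cycles coincide ⇒ equivalent

yes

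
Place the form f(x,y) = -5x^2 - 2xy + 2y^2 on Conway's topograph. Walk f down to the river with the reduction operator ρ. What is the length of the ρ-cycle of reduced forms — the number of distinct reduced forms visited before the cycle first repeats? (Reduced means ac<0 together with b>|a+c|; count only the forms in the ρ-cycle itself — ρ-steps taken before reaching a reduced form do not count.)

D = 44, ⌊√D⌋ = 6
descent: ρ → (2,6,-1)  [lands on river]
river: ρ → (-1,6,2)
ρ-cycle length = 2 (tail of 1 descent step not counted)

2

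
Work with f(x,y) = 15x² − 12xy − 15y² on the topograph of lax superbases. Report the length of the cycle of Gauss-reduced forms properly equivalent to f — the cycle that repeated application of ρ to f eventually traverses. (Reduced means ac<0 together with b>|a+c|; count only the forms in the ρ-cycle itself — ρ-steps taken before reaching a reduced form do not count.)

D = 1044, ⌊√D⌋ = 32
descent: ρ → (-15,12,15)  [lands on river]
river: ρ → (15,18,-12)
river: ρ → (-12,30,3)
river: ρ → (3,30,-12)
river: ρ → (-12,18,15)
river: ρ → (15,12,-15)
river: ρ → (-15,18,12)
river: ρ → (12,30,-3)
river: ρ → (-3,30,12)
river: ρ → (12,18,-15)
ρ-cycle length = 10 (tail of 1 descent step not counted)

10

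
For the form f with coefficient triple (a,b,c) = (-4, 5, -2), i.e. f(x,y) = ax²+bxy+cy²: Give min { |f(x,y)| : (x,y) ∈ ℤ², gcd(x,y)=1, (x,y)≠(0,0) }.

translate: b→3 (≡-5 mod 8), so (4,-5,2)→(4,3,1)
flip: (4,3,1)→(1,-3,4)
translate: b→1 (≡-3 mod 2), so (1,-3,4)→(1,1,2)
reduced (well bottom): (1,1,2) with a≤c, −a<b≤a
well minimum |f| = |-1| = 1 (negative-definite)

1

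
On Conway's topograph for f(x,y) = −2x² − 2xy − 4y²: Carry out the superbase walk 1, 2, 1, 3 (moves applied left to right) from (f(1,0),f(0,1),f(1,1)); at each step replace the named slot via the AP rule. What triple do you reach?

start (-2,-4,-8) = (f(1,0),f(0,1),f(1,1))
replace slot 1: 2·((-4)+(-8)) − (-2) = -22 → (-22,-4,-8)
replace slot 2: 2·((-22)+(-8)) − (-4) = -56 → (-22,-56,-8)
replace slot 1: 2·((-56)+(-8)) − (-22) = -106 → (-106,-56,-8)
replace slot 3: 2·((-106)+(-56)) − (-8) = -316 → (-106,-56,-316)

-106,-56,-316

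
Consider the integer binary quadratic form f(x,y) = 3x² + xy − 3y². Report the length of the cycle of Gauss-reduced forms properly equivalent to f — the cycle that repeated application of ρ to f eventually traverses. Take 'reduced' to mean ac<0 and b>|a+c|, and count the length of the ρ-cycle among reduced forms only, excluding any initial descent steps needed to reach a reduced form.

D = 37, ⌊√D⌋ = 6
river: ρ → (-3,5,1)
river: ρ → (1,5,-3)
river: ρ → (-3,1,3)
river: ρ → (3,5,-1)
river: ρ → (-1,5,3)
river: ρ → (3,1,-3)
ρ-cycle length = 6 (tail of 0 descent steps not counted)

6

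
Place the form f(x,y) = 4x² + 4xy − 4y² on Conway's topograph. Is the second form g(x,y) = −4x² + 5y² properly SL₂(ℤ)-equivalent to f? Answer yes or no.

D₁ = 80, D₂ = 80
river cycle of f (length 2): (-4, 4, 4), (4, 4, -4)
river cycle of g (length 2): (-4, 8, 1), (1, 8, -4)
cycles differ ⇒ inequivalent

no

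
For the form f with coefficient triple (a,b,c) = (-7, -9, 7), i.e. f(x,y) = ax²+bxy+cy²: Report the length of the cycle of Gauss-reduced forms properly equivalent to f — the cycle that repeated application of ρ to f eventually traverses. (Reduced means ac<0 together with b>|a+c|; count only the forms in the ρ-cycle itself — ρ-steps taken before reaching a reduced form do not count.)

D = 277, ⌊√D⌋ = 16
descent: ρ → (7,9,-7)  [lands on river]
river: ρ → (-7,5,9)
river: ρ → (9,13,-3)
river: ρ → (-3,11,13)
river: ρ → (13,15,-1)
river: ρ → (-1,15,13)
river: ρ → (13,11,-3)
river: ρ → (-3,13,9)
river: ρ → (9,5,-7)
river: ρ → (-7,9,7)
river: ρ → (7,5,-9)
river: ρ → (-9,13,3)
river: ρ → (3,11,-13)
river: ρ → (-13,15,1)
river: ρ → (1,15,-13)
river: ρ → (-13,11,3)
river: ρ → (3,13,-9)
river: ρ → (-9,5,7)
ρ-cycle length = 18 (tail of 1 descent step not counted)

18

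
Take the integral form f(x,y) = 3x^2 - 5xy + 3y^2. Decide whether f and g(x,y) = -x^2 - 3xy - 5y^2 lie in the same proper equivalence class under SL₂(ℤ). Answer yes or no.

D₁ = -11, D₂ = -11
f: translate: b→1 (≡-5 mod 6), so (3,-5,3)→(3,1,1)
f: flip: (3,1,1)→(1,-1,3)
f: translate: b→1 (≡-1 mod 2), so (1,-1,3)→(1,1,3)
f: reduced (well bottom): (1,1,3) with a≤c, −a<b≤a
g is negative-definite; reduce −g:
−g: translate: b→1 (≡3 mod 2), so (1,3,5)→(1,1,3)
−g: reduced (well bottom): (1,1,3) with a≤c, −a<b≤a
flip sign back: reduced form of g is (-1,-1,-3)
reduced forms (1, 1, 3) vs (-1, -1, -3) ⇒ inequivalent

no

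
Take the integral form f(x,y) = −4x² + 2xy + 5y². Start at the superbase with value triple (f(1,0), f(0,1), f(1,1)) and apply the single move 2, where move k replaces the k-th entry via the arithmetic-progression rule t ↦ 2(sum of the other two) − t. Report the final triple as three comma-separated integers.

start (-4,5,3) = (f(1,0),f(0,1),f(1,1))
replace slot 2: 2·((-4)+3) − 5 = -7 → (-4,-7,3)

-4,-7,3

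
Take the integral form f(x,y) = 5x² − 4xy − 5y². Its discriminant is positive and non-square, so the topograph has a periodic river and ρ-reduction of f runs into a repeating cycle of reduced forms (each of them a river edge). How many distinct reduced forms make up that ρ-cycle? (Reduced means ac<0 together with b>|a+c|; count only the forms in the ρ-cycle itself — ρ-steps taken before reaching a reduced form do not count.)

D = 116, ⌊√D⌋ = 10
descent: ρ → (-5,4,5)  [lands on river]
river: ρ → (5,6,-4)
river: ρ → (-4,10,1)
river: ρ → (1,10,-4)
river: ρ → (-4,6,5)
river: ρ → (5,4,-5)
river: ρ → (-5,6,4)
river: ρ → (4,10,-1)
river: ρ → (-1,10,4)
river: ρ → (4,6,-5)
ρ-cycle length = 10 (tail of 1 descent step not counted)

10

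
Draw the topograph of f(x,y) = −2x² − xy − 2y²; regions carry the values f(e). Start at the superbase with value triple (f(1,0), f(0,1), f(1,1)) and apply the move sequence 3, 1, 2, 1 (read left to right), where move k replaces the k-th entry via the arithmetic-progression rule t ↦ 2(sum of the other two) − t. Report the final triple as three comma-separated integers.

start (-2,-2,-5) = (f(1,0),f(0,1),f(1,1))
replace slot 3: 2·((-2)+(-2)) − (-5) = -3 → (-2,-2,-3)
replace slot 1: 2·((-2)+(-3)) − (-2) = -8 → (-8,-2,-3)
replace slot 2: 2·((-8)+(-3)) − (-2) = -20 → (-8,-20,-3)
replace slot 1: 2·((-20)+(-3)) − (-8) = -38 → (-38,-20,-3)

-38,-20,-3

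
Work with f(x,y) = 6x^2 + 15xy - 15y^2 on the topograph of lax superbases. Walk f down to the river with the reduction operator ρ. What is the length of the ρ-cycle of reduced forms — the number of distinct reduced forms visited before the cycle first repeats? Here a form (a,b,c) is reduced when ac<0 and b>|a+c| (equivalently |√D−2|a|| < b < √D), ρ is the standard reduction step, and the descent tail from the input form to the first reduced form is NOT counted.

D = 585, ⌊√D⌋ = 24
river: ρ → (-15,15,6)
river: ρ → (6,21,-6)
river: ρ → (-6,15,15)
river: ρ → (15,15,-6)
river: ρ → (-6,21,6)
river: ρ → (6,15,-15)
ρ-cycle length = 6 (tail of 0 descent steps not counted)

6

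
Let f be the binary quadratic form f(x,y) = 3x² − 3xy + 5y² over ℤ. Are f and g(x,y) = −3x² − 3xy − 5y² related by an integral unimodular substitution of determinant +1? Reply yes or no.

D₁ = -51, D₂ = -51
f: translate: b→3 (≡-3 mod 6), so (3,-3,5)→(3,3,5)
f: reduced (well bottom): (3,3,5) with a≤c, −a<b≤a
g is negative-definite; reduce −g:
−g: reduced (well bottom): (3,3,5) with a≤c, −a<b≤a
flip sign back: reduced form of g is (-3,-3,-5)
reduced forms (3, 3, 5) vs (-3, -3, -5) ⇒ inequivalent

no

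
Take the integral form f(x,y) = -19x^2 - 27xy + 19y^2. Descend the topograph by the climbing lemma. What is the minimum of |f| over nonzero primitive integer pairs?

descent: ρ → (19,27,-19)  [lands on river]
river: ρ → (-19,11,27)
river: ρ → (27,43,-3)
river: ρ → (-3,41,41)
river: ρ → (41,41,-3)
river: ρ → (-3,43,27)
river: ρ → (27,11,-19)
river: ρ → (-19,27,19)
river: ρ → (19,11,-27)
river: ρ → (-27,43,3)
river: ρ → (3,41,-41)
river: ρ → (-41,41,3)
river: ρ → (3,43,-27)
river: ρ → (-27,11,19)
closes: descent 1, river 14
min |a| on river = 3

3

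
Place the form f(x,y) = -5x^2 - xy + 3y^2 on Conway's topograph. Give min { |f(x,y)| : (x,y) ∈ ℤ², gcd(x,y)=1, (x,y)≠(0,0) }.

descent: ρ → (3,7,-1)  [lands on river]
river: ρ → (-1,7,3)
river: ρ → (3,5,-3)
river: ρ → (-3,7,1)
river: ρ → (1,7,-3)
river: ρ → (-3,5,3)
closes: descent 1, river 6
min |a| on river = 1

1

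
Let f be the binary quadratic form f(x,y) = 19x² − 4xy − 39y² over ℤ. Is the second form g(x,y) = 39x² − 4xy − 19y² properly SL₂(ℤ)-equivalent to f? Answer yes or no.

D₁ = 2980, D₂ = 2980
river cycle of f (length 14): (19, 34, -24), (-24, 14, 29), (29, 44, -9), (-9, 46, 24), (24, 50, -5), (-5, 50, 24), (24, 46, -9), (-9, 44, 29), (29, 14, -24), (-24, 34, 19), … (4 more)
river cycle of g (length 14): (-19, 42, 16), (16, 54, -1), (-1, 54, 16), (16, 42, -19), (-19, 34, 24), (24, 14, -29), (-29, 44, 9), (9, 46, -24), (-24, 50, 5), (5, 50, -24), … (4 more)
cycles differ ⇒ inequivalent

no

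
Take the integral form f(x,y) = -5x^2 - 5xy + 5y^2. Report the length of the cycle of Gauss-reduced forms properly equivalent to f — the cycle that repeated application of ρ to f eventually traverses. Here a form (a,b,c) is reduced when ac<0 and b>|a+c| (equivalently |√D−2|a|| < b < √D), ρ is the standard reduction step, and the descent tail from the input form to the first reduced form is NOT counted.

D = 125, ⌊√D⌋ = 11
descent: ρ → (5,5,-5)  [lands on river]
river: ρ → (-5,5,5)
ρ-cycle length = 2 (tail of 1 descent step not counted)

2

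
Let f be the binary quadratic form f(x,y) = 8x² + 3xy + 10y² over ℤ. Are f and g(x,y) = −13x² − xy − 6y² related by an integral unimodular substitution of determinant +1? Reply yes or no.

D₁ = -311, D₂ = -311
f: reduced (well bottom): (8,3,10) with a≤c, −a<b≤a
g is negative-definite; reduce −g:
−g: flip: (13,1,6)→(6,-1,13)
−g: reduced (well bottom): (6,-1,13) with a≤c, −a<b≤a
flip sign back: reduced form of g is (-6,1,-13)
reduced forms (8, 3, 10) vs (-6, 1, -13) ⇒ inequivalent

no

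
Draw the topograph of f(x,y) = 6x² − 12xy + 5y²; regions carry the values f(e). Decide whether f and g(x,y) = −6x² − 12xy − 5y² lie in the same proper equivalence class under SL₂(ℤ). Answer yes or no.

D₁ = 24, D₂ = 24
river cycle of f (length 2): (-1, 4, 2), (2, 4, -1)
river cycle of g (length 2): (1, 4, -2), (-2, 4, 1)
cycles differ ⇒ inequivalent

no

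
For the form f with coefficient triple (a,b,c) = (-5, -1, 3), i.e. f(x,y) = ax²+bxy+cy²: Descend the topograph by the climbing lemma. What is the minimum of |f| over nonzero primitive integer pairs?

descent: ρ → (3,7,-1)  [lands on river]
river: ρ → (-1,7,3)
river: ρ → (3,5,-3)
river: ρ → (-3,7,1)
river: ρ → (1,7,-3)
river: ρ → (-3,5,3)
closes: descent 1, river 6
min |a| on river = 1

1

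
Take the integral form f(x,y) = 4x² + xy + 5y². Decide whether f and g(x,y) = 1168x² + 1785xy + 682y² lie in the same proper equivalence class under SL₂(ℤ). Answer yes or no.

D₁ = -79, D₂ = -79
f: reduced (well bottom): (4,1,5) with a≤c, −a<b≤a
g: translate: b→-551 (≡1785 mod 2336), so (1168,1785,682)→(1168,-551,65)
g: flip: (1168,-551,65)→(65,551,1168)
g: translate: b→31 (≡551 mod 130), so (65,551,1168)→(65,31,4)
g: flip: (65,31,4)→(4,-31,65)
g: translate: b→1 (≡-31 mod 8), so (4,-31,65)→(4,1,5)
g: reduced (well bottom): (4,1,5) with a≤c, −a<b≤a
reduced forms (4, 1, 5) vs (4, 1, 5) ⇒ equivalent

yes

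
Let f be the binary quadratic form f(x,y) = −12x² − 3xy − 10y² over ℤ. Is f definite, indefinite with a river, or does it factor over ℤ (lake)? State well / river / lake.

D = b²−4ac = (-3)² − 4·(-12)·(-10) = -471
D < 0 ⇒ definite ⇒ every region one sign ⇒ single well

well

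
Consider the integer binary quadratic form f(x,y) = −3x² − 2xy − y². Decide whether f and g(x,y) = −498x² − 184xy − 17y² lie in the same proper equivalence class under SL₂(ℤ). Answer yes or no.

D₁ = -8, D₂ = -8
f is negative-definite; reduce −f:
−f: flip: (3,2,1)→(1,-2,3)
−f: translate: b→0 (≡-2 mod 2), so (1,-2,3)→(1,0,2)
−f: reduced (well bottom): (1,0,2) with a≤c, −a<b≤a
flip sign back: reduced form of f is (-1,0,-2)
g is negative-definite; reduce −g:
−g: flip: (498,184,17)→(17,-184,498)
−g: translate: b→-14 (≡-184 mod 34), so (17,-184,498)→(17,-14,3)
−g: flip: (17,-14,3)→(3,14,17)
−g: translate: b→2 (≡14 mod 6), so (3,14,17)→(3,2,1)
−g: flip: (3,2,1)→(1,-2,3)
−g: translate: b→0 (≡-2 mod 2), so (1,-2,3)→(1,0,2)
−g: reduced (well bottom): (1,0,2) with a≤c, −a<b≤a
flip sign back: reduced form of g is (-1,0,-2)
reduced forms (-1, 0, -2) vs (-1, 0, -2) ⇒ equivalent

yes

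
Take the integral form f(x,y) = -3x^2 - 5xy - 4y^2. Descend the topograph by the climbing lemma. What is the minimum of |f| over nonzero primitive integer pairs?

translate: b→-1 (≡5 mod 6), so (3,5,4)→(3,-1,2)
flip: (3,-1,2)→(2,1,3)
reduced (well bottom): (2,1,3) with a≤c, −a<b≤a
well minimum |f| = |-2| = 2 (negative-definite)

2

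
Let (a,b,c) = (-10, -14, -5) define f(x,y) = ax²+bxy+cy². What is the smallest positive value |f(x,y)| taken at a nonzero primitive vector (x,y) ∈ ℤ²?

translate: b→-6 (≡14 mod 20), so (10,14,5)→(10,-6,1)
flip: (10,-6,1)→(1,6,10)
translate: b→0 (≡6 mod 2), so (1,6,10)→(1,0,1)
reduced (well bottom): (1,0,1) with a≤c, −a<b≤a
well minimum |f| = |-1| = 1 (negative-definite)

1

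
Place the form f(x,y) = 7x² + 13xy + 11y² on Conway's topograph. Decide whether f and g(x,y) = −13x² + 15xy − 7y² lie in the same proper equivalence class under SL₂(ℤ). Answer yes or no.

D₁ = -139, D₂ = -139
f: translate: b→-1 (≡13 mod 14), so (7,13,11)→(7,-1,5)
f: flip: (7,-1,5)→(5,1,7)
f: reduced (well bottom): (5,1,7) with a≤c, −a<b≤a
g is negative-definite; reduce −g:
−g: translate: b→11 (≡-15 mod 26), so (13,-15,7)→(13,11,5)
−g: flip: (13,11,5)→(5,-11,13)
−g: translate: b→-1 (≡-11 mod 10), so (5,-11,13)→(5,-1,7)
−g: reduced (well bottom): (5,-1,7) with a≤c, −a<b≤a
flip sign back: reduced form of g is (-5,1,-7)
reduced forms (5, 1, 7) vs (-5, 1, -7) ⇒ inequivalent

no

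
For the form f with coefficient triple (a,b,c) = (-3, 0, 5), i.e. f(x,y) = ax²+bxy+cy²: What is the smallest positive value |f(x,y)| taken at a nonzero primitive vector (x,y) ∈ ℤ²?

descent: ρ → (5,0,-3)
descent: ρ → (-3,6,2)  [lands on river]
river: ρ → (2,6,-3)
closes: descent 2, river 2
min |a| on river = 2

2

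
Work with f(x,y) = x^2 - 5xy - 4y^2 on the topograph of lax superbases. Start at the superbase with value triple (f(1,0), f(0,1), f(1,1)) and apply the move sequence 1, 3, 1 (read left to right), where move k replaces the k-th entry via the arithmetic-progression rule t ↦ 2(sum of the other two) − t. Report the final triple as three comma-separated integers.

start (1,-4,-8) = (f(1,0),f(0,1),f(1,1))
replace slot 1: 2·((-4)+(-8)) − 1 = -25 → (-25,-4,-8)
replace slot 3: 2·((-25)+(-4)) − (-8) = -50 → (-25,-4,-50)
replace slot 1: 2·((-4)+(-50)) − (-25) = -83 → (-83,-4,-50)

-83,-4,-50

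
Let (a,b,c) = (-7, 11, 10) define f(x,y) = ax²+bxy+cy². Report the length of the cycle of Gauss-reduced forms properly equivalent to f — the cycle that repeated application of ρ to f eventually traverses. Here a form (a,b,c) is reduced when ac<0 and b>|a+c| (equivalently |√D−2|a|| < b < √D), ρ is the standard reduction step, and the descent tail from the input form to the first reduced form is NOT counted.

D = 401, ⌊√D⌋ = 20
river: ρ → (10,9,-8)
river: ρ → (-8,7,11)
river: ρ → (11,15,-4)
river: ρ → (-4,17,7)
river: ρ → (7,11,-10)
river: ρ → (-10,9,8)
river: ρ → (8,7,-11)
river: ρ → (-11,15,4)
river: ρ → (4,17,-7)
river: ρ → (-7,11,10)
ρ-cycle length = 10 (tail of 0 descent steps not counted)

10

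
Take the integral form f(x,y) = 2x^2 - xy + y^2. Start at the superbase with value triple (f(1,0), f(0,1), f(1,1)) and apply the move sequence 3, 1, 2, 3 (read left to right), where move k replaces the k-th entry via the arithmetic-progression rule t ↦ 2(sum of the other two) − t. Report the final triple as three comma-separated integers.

start (2,1,2) = (f(1,0),f(0,1),f(1,1))
replace slot 3: 2·(2+1) − 2 = 4 → (2,1,4)
replace slot 1: 2·(1+4) − 2 = 8 → (8,1,4)
replace slot 2: 2·(8+4) − 1 = 23 → (8,23,4)
replace slot 3: 2·(8+23) − 4 = 58 → (8,23,58)

8,23,58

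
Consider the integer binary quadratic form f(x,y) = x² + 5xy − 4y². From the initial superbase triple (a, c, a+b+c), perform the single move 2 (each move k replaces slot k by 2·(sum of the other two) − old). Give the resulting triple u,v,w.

start (1,-4,2) = (f(1,0),f(0,1),f(1,1))
replace slot 2: 2·(1+2) − (-4) = 10 → (1,10,2)

1,10,2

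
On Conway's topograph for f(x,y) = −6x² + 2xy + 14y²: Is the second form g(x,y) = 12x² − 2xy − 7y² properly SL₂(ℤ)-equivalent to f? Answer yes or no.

D₁ = 340, D₂ = 340
river cycle of f (length 6): (-6, 14, 6), (6, 10, -10), (-10, 10, 6), (6, 14, -6), (-6, 10, 10), (10, 10, -6)
river cycle of g (length 14): (-7, 16, 3), (3, 14, -12), (-12, 10, 5), (5, 10, -12), (-12, 14, 3), (3, 16, -7), (-7, 12, 7), (7, 16, -3), (-3, 14, 12), (12, 10, -5), … (4 more)
cycles differ ⇒ inequivalent

no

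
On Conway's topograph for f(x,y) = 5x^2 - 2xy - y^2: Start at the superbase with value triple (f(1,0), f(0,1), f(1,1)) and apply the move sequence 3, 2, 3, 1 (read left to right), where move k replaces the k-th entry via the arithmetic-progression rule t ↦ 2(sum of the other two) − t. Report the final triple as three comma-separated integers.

start (5,-1,2) = (f(1,0),f(0,1),f(1,1))
replace slot 3: 2·(5+(-1)) − 2 = 6 → (5,-1,6)
replace slot 2: 2·(5+6) − (-1) = 23 → (5,23,6)
replace slot 3: 2·(5+23) − 6 = 50 → (5,23,50)
replace slot 1: 2·(23+50) − 5 = 141 → (141,23,50)

141,23,50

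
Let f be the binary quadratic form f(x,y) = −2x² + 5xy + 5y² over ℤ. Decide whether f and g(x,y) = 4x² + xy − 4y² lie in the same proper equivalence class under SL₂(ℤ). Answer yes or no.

D₁ = 65, D₂ = 65
river cycle of f (length 6): (5, 5, -2), (-2, 7, 2), (2, 5, -5), (-5, 5, 2), (2, 7, -2), (-2, 5, 5)
river cycle of g (length 6): (-4, 7, 1), (1, 7, -4), (-4, 1, 4), (4, 7, -1), (-1, 7, 4), (4, 1, -4)
cycles differ ⇒ inequivalent

no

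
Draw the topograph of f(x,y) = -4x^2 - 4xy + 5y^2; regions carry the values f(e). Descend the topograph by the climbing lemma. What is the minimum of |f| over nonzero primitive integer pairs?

descent: ρ → (5,4,-4)  [lands on river]
river: ρ → (-4,4,5)
river: ρ → (5,6,-3)
river: ρ → (-3,6,5)
closes: descent 1, river 4
min |a| on river = 3

3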